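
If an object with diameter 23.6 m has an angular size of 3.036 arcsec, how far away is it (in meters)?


D = size / theta_rad, theta_rad = 3.036 * pi/(180*3600) = 1.472e-05, D = 1.603e+06

1.603e+06 m


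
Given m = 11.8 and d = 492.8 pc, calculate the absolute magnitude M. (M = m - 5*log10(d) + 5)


M = m - 5*log10(d) + 5 = 11.8 - 5*log10(492.8) + 5 = 3.3366

3.3366


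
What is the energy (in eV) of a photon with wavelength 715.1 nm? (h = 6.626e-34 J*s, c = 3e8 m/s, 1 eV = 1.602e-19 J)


E = hc/lambda = 6.626e-34 * 3e8 / 7.151e-07 = 2.780e-19 J = 1.7352 eV

1.7352 eV


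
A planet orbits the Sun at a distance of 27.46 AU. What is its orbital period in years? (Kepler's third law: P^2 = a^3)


P = a^(3/2) = 27.46^1.5 = 143.8967

143.8967 years


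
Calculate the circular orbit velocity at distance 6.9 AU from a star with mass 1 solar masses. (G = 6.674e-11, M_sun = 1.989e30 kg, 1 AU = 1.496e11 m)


v = sqrt(GM/r) = sqrt(6.674e-11 * 1.989e+30 / 1.032e+12) = 11340.1853

11340.1853 m/s


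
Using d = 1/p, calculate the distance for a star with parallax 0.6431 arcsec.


d = 1/p = 1/0.6431 = 1.555

1.555 pc


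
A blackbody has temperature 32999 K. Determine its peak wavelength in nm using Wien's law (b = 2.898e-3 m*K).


lam_max = b / T = 2.898e-3 / 32999 = 8.782e-08 m = 87.8208 nm

87.8208 nm


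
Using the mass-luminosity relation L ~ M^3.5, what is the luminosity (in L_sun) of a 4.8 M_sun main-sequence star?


L/L_sun = (M/M_sun)^3.5 = 4.8^3.5 = 242.2949

242.2949 L_sun


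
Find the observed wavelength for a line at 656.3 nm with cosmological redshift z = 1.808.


lam_obs = lam_emit * (1 + z) = 656.3 * (1 + 1.808) = 1842.8904

1842.8904 nm


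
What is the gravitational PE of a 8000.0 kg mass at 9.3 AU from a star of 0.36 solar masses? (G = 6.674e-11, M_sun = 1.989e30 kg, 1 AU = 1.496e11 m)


M = 0.36 * 1.989e30 kg = 7.1604e+29 kg; r = 9.3 AU * 1.496e11 m/AU = 1.39128e+12 m. U = -GM*m/r = -(6.674e-11 * 7.1604e+29 * 8000.0) / 1.39128e+12 = -2.748e+11

-2.748e+11 J


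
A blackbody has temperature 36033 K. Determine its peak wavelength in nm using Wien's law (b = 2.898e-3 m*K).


lam_max = b / T = 2.898e-3 / 36033 = 8.043e-08 m = 80.4263 nm

80.4263 nm


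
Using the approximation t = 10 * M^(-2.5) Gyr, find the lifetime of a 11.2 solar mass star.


t = 10 * M^(-2.5) = 10 * 11.2^(-2.5) = 0.0238

0.0238 Gyr


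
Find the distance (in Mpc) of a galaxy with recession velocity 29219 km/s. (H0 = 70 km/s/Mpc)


d = v / H0 = 29219 / 70 = 417.4143

417.4143 Mpc


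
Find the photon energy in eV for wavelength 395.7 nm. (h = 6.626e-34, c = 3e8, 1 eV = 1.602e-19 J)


E = hc/lambda = 6.626e-34 * 3e8 / 3.957e-07 = 5.024e-19 J = 3.1358 eV

3.1358 eV


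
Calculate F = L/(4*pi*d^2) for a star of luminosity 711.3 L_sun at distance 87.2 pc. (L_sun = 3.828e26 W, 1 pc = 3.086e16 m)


F = L / (4*pi*d^2) = 2.723e+29 / (4*pi*(2.691e+18)^2) = 2.992e-09

2.992e-09 W/m^2


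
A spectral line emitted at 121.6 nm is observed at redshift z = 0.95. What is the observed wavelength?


lam_obs = lam_emit * (1 + z) = 121.6 * (1 + 0.95) = 237.12

237.12 nm


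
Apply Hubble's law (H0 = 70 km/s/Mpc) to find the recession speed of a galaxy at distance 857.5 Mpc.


v = H0 * d = 70 * 857.5 = 60025.0

60025.0 km/s


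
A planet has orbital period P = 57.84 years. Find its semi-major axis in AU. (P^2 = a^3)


a = P^(2/3) = 57.84^(2/3) = 14.9561

14.9561 AU


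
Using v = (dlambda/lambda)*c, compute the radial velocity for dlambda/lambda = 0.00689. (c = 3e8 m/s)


v = (dlambda/lambda) * c = 0.00689 * 3e8 = 2.067e+06

2.067e+06 m/s


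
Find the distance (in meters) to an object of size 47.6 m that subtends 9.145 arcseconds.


D = size / theta_rad, theta_rad = 9.145 * pi/(180*3600) = 4.434e-05, D = 1.074e+06

1.074e+06 m


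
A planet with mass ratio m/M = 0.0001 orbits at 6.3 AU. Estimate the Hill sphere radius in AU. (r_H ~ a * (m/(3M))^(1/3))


r_H = a * (m/3M)^(1/3) = 6.3 * (0.0001/3)^(1/3) = 0.2028

0.2028 AU


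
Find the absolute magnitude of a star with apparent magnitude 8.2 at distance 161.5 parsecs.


M = m - 5*log10(d) + 5 = 8.2 - 5*log10(161.5) + 5 = 2.1591

2.1591


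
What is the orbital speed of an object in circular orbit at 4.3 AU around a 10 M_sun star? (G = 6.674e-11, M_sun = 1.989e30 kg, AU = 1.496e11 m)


v = sqrt(GM/r) = sqrt(6.674e-11 * 1.989e+31 / 6.433e+11) = 45426.6246

45426.6246 m/s


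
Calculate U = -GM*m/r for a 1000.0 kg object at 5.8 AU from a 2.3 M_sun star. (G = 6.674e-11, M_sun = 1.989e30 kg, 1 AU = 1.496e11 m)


M = 2.3 * 1.989e30 kg = 4.5747e+30 kg; r = 5.8 AU * 1.496e11 m/AU = 8.6768e+11 m. U = -GM*m/r = -(6.674e-11 * 4.5747e+30 * 1000.0) / 8.6768e+11 = -3.519e+11

-3.519e+11 J


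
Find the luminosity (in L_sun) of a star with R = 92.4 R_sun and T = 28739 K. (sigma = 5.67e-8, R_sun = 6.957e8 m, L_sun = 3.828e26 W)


R = 92.4 * 6.957e8 m = 6.428268e+10 m. L = 4*pi*R^2*sigma*T^4 = 4*pi*(6.428268e+10)^2 * 5.67e-8 * 28739^4 = 2.008479862e+33 W. L/L_sun = 2.008479862e+33 / 3.828e26 = 5.247e+06

5.247e+06 L_sun


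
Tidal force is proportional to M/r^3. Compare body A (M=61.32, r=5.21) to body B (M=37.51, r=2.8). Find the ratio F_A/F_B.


Ratio = (M1/r1^3) / (M2/r2^3) = (61.32/5.21^3) / (37.51/2.8^3) = 0.2538

0.2538


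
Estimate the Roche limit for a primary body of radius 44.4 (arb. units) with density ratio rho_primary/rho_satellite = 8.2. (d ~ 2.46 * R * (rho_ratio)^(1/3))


d_Roche = 2.46 * 44.4 * 8.2^(1/3) = 220.2534

220.2534


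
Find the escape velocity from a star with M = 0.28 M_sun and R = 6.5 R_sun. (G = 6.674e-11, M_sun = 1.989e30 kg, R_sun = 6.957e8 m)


M = 0.28 * 1.989e30 kg = 5.5692e+29 kg; R = 6.5 * 6.957e8 m = 4.52205e+09 m. v_esc = sqrt(2GM/R) = sqrt(2 * 6.674e-11 * 5.5692e+29 / 4.52205e+09) = 128214.4065

128214.4065 m/s


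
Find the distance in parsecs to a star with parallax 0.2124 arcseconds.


d = 1/p = 1/0.2124 = 4.7081

4.7081 pc


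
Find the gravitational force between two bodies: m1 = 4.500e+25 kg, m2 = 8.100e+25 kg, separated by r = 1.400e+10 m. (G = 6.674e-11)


F = G*m1*m2/r^2 = 6.674e-11 * 4.500e+25 * 8.100e+25 / (1.400e+10)^2 = 6.674e-11 * 3.645e+51 / 1.960e+20 = 1.241e+21

1.241e+21 N


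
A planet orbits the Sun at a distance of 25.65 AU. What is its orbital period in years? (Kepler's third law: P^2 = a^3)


P = a^(3/2) = 25.65^1.5 = 129.9066

129.9066 years


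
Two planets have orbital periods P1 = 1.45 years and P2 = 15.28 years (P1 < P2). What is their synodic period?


1/P_syn = |1/P1 - 1/P2| = |1/1.45 - 1/15.28| => P_syn = 1.602

1.602 years


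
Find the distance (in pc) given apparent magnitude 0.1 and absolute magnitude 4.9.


d = 10^((m - M + 5)/5) = 10^((0.1 - 4.9 + 5)/5) = 1.0965

1.0965 pc


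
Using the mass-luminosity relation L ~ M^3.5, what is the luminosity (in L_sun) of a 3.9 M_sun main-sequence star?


L/L_sun = (M/M_sun)^3.5 = 3.9^3.5 = 117.1456

117.1456 L_sun


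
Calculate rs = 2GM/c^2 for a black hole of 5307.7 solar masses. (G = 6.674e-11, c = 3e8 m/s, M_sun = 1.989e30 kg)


M = 5307.7 * 1.989e30 kg = 1.05570153e+34 kg. rs = 2GM/c^2 = 2 * 6.674e-11 * 1.05570153e+34 / (3e8)^2 = 1.566e+07

1.566e+07 m


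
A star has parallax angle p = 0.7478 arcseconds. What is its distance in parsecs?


d = 1/p = 1/0.7478 = 1.3373

1.3373 pc


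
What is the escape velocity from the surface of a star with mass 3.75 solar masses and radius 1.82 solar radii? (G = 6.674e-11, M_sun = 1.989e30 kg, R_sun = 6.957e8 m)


M = 3.75 * 1.989e30 kg = 7.45875e+30 kg; R = 1.82 * 6.957e8 m = 1.266174e+09 m. v_esc = sqrt(2GM/R) = sqrt(2 * 6.674e-11 * 7.45875e+30 / 1.266174e+09) = 886736.1803

886736.1803 m/s


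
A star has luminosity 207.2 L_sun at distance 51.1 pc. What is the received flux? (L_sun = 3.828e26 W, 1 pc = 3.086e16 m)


F = L / (4*pi*d^2) = 7.932e+28 / (4*pi*(1.577e+18)^2) = 2.538e-09

2.538e-09 W/m^2


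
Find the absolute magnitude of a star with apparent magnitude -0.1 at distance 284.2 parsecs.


M = m - 5*log10(d) + 5 = -0.1 - 5*log10(284.2) + 5 = -7.3681

-7.3681


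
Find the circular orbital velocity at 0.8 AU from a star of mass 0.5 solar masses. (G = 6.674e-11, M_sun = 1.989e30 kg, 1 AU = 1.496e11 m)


v = sqrt(GM/r) = sqrt(6.674e-11 * 9.945e+29 / 1.197e+11) = 23549.6634

23549.6634 m/s


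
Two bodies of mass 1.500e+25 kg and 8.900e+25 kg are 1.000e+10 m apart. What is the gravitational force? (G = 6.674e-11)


F = G*m1*m2/r^2 = 6.674e-11 * 1.500e+25 * 8.900e+25 / (1.000e+10)^2 = 6.674e-11 * 1.335e+51 / 1.000e+20 = 8.910e+20

8.910e+20 N


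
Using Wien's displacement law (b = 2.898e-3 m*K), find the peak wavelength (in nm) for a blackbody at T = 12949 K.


lam_max = b / T = 2.898e-3 / 12949 = 2.238e-07 m = 223.8011 nm

223.8011 nm


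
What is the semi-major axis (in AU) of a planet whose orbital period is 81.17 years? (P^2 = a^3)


a = P^(2/3) = 81.17^(2/3) = 18.7469

18.7469 AU


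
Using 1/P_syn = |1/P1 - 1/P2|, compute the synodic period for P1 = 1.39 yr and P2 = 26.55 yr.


1/P_syn = |1/P1 - 1/P2| = |1/1.39 - 1/26.55| => P_syn = 1.4668

1.4668 years


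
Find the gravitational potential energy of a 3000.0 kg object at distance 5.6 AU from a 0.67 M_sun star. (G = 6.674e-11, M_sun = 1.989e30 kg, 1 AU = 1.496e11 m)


M = 0.67 * 1.989e30 kg = 1.33263e+30 kg; r = 5.6 AU * 1.496e11 m/AU = 8.3776e+11 m. U = -GM*m/r = -(6.674e-11 * 1.33263e+30 * 3000.0) / 8.3776e+11 = -3.185e+11

-3.185e+11 J


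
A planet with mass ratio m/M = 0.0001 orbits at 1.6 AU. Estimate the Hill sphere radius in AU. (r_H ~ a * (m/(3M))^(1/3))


r_H = a * (m/3M)^(1/3) = 1.6 * (0.0001/3)^(1/3) = 0.0515

0.0515 AU


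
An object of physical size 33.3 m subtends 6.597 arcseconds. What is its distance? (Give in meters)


D = size / theta_rad, theta_rad = 6.597 * pi/(180*3600) = 3.198e-05, D = 1.041e+06

1.041e+06 m


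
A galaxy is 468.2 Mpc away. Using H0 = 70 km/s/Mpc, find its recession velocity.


v = H0 * d = 70 * 468.2 = 32774.0

32774.0 km/s


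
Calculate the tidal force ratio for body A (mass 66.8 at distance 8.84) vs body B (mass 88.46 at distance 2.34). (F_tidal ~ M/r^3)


Ratio = (M1/r1^3) / (M2/r2^3) = (66.8/8.84^3) / (88.46/2.34^3) = 0.014

0.014


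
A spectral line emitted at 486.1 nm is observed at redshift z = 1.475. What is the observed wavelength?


lam_obs = lam_emit * (1 + z) = 486.1 * (1 + 1.475) = 1203.0975

1203.0975 nm


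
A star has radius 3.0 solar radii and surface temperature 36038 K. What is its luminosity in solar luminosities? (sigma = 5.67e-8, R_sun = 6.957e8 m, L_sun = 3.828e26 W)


R = 3.0 * 6.957e8 m = 2.0871e+09 m. L = 4*pi*R^2*sigma*T^4 = 4*pi*(2.0871e+09)^2 * 5.67e-8 * 36038^4 = 5.235066018e+30 W. L/L_sun = 5.235066018e+30 / 3.828e26 = 13675.7211

13675.7211 L_sun


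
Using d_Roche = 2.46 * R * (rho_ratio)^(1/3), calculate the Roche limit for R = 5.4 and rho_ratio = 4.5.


d_Roche = 2.46 * 5.4 * 4.5^(1/3) = 21.9314

21.9314


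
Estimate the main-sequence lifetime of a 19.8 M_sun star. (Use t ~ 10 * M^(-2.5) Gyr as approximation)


t = 10 * M^(-2.5) = 10 * 19.8^(-2.5) = 0.0057

0.0057 Gyr


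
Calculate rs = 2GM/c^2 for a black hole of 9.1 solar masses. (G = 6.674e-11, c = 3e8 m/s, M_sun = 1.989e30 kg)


M = 9.1 * 1.989e30 kg = 1.80999e+31 kg. rs = 2GM/c^2 = 2 * 6.674e-11 * 1.80999e+31 / (3e8)^2 = 26844.1628

26844.1628 m


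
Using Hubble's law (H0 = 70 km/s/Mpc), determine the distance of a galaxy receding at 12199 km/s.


d = v / H0 = 12199 / 70 = 174.2714

174.2714 Mpc


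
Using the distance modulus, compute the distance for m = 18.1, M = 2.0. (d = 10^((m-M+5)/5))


d = 10^((m - M + 5)/5) = 10^((18.1 - 2.0 + 5)/5) = 16595.8691

16595.8691 pc


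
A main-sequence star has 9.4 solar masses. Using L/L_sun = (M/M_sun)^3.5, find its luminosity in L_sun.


L/L_sun = (M/M_sun)^3.5 = 9.4^3.5 = 2546.5223

2546.5223 L_sun


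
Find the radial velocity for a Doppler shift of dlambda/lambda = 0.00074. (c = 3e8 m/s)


v = (dlambda/lambda) * c = 0.00074 * 3e8 = 222000.0

222000.0 m/s


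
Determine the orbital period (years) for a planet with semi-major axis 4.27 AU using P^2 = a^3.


P = a^(3/2) = 4.27^1.5 = 8.8235

8.8235 years


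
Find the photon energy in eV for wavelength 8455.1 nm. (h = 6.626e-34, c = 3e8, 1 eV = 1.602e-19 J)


E = hc/lambda = 6.626e-34 * 3e8 / 8.455e-06 = 2.351e-20 J = 0.1468 eV

0.1468 eV


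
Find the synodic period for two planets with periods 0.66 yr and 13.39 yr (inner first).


1/P_syn = |1/P1 - 1/P2| = |1/0.66 - 1/13.39| => P_syn = 0.6942

0.6942 years


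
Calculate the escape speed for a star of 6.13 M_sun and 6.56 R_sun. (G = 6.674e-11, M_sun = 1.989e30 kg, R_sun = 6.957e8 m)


M = 6.13 * 1.989e30 kg = 1.219257e+31 kg; R = 6.56 * 6.957e8 m = 4.563792e+09 m. v_esc = sqrt(2GM/R) = sqrt(2 * 6.674e-11 * 1.219257e+31 / 4.563792e+09) = 597162.8835

597162.8835 m/s


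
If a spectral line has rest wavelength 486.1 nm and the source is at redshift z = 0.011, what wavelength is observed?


lam_obs = lam_emit * (1 + z) = 486.1 * (1 + 0.011) = 491.4471

491.4471 nm


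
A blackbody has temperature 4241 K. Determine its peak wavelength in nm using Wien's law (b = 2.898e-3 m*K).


lam_max = b / T = 2.898e-3 / 4241 = 6.833e-07 m = 683.3294 nm

683.3294 nm


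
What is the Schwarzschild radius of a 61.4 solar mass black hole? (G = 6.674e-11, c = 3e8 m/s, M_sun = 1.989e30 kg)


M = 61.4 * 1.989e30 kg = 1.221246e+32 kg. rs = 2GM/c^2 = 2 * 6.674e-11 * 1.221246e+32 / (3e8)^2 = 181124.3512

181124.3512 m


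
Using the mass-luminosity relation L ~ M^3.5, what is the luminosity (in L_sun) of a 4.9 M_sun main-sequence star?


L/L_sun = (M/M_sun)^3.5 = 4.9^3.5 = 260.4272

260.4272 L_sun


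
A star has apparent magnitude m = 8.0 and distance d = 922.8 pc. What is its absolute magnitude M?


M = m - 5*log10(d) + 5 = 8.0 - 5*log10(922.8) + 5 = -1.8255

-1.8255


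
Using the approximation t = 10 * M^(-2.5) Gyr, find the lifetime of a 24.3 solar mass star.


t = 10 * M^(-2.5) = 10 * 24.3^(-2.5) = 0.0034

0.0034 Gyr


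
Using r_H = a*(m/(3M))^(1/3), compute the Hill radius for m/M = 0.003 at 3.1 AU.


r_H = a * (m/3M)^(1/3) = 3.1 * (0.003/3)^(1/3) = 0.31

0.31 AU


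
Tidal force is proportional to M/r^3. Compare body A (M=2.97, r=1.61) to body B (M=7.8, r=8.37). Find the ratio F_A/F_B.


Ratio = (M1/r1^3) / (M2/r2^3) = (2.97/1.61^3) / (7.8/8.37^3) = 53.5008

53.5008


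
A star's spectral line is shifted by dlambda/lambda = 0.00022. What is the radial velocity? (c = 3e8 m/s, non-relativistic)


v = (dlambda/lambda) * c = 0.00022 * 3e8 = 66000.0

66000.0 m/s


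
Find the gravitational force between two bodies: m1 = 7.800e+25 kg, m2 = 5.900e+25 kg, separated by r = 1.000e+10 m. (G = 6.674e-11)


F = G*m1*m2/r^2 = 6.674e-11 * 7.800e+25 * 5.900e+25 / (1.000e+10)^2 = 6.674e-11 * 4.602e+51 / 1.000e+20 = 3.071e+21

3.071e+21 N


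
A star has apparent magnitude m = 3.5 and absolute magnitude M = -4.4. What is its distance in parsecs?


d = 10^((m - M + 5)/5) = 10^((3.5 - -4.4 + 5)/5) = 380.1894

380.1894 pc


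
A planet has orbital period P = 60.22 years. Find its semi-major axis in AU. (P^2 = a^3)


a = P^(2/3) = 60.22^(2/3) = 15.3636

15.3636 AU


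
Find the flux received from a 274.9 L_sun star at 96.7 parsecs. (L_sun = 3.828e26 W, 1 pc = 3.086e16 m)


F = L / (4*pi*d^2) = 1.052e+29 / (4*pi*(2.984e+18)^2) = 9.404e-10

9.404e-10 W/m^2


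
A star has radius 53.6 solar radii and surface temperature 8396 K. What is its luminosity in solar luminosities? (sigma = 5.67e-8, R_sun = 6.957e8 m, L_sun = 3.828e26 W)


R = 53.6 * 6.957e8 m = 3.728952e+10 m. L = 4*pi*R^2*sigma*T^4 = 4*pi*(3.728952e+10)^2 * 5.67e-8 * 8396^4 = 4.923299189e+30 W. L/L_sun = 4.923299189e+30 / 3.828e26 = 12861.2831

12861.2831 L_sun


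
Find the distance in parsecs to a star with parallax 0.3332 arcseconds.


d = 1/p = 1/0.3332 = 3.0012

3.0012 pc


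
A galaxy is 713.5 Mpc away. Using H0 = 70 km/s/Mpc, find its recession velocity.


v = H0 * d = 70 * 713.5 = 49945.0

49945.0 km/s


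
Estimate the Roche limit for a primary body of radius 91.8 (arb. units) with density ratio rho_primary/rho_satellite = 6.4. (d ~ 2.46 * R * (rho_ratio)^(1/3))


d_Roche = 2.46 * 91.8 * 6.4^(1/3) = 419.2803

419.2803


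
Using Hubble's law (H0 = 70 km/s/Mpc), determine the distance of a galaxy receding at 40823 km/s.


d = v / H0 = 40823 / 70 = 583.1857

583.1857 Mpc


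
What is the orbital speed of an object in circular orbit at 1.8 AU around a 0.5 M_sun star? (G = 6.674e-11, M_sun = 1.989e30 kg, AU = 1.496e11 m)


v = sqrt(GM/r) = sqrt(6.674e-11 * 9.945e+29 / 2.693e+11) = 15699.7756

15699.7756 m/s


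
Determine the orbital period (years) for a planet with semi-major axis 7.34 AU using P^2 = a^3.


P = a^(3/2) = 7.34^1.5 = 19.8858

19.8858 years


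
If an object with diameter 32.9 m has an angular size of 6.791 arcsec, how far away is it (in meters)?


D = size / theta_rad, theta_rad = 6.791 * pi/(180*3600) = 3.292e-05, D = 999280.2423

999280.2423 m


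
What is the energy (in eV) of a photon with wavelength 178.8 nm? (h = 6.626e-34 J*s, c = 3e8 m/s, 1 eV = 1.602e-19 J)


E = hc/lambda = 6.626e-34 * 3e8 / 1.788e-07 = 1.112e-18 J = 6.9397 eV

6.9397 eV


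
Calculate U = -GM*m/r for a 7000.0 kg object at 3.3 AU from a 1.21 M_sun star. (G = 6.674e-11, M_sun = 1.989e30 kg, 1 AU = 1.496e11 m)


M = 1.21 * 1.989e30 kg = 2.40669e+30 kg; r = 3.3 AU * 1.496e11 m/AU = 4.9368e+11 m. U = -GM*m/r = -(6.674e-11 * 2.40669e+30 * 7000.0) / 4.9368e+11 = -2.278e+12

-2.278e+12 J


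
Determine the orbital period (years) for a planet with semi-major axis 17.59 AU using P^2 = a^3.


P = a^(3/2) = 17.59^1.5 = 73.7732

73.7732 years


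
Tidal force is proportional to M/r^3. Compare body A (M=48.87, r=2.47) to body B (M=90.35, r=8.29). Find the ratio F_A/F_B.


Ratio = (M1/r1^3) / (M2/r2^3) = (48.87/2.47^3) / (90.35/8.29^3) = 20.4497

20.4497


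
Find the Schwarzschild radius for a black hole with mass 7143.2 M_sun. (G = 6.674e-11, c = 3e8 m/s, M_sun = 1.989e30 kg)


M = 7143.2 * 1.989e30 kg = 1.42078248e+34 kg. rs = 2GM/c^2 = 2 * 6.674e-11 * 1.42078248e+34 / (3e8)^2 = 2.107e+07

2.107e+07 m


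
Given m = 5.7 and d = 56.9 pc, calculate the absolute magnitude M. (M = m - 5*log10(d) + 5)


M = m - 5*log10(d) + 5 = 5.7 - 5*log10(56.9) + 5 = 1.9244

1.9244


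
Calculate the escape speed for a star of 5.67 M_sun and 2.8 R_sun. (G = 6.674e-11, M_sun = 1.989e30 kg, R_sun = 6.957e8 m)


M = 5.67 * 1.989e30 kg = 1.127763e+31 kg; R = 2.8 * 6.957e8 m = 1.94796e+09 m. v_esc = sqrt(2GM/R) = sqrt(2 * 6.674e-11 * 1.127763e+31 / 1.94796e+09) = 879077.1725

879077.1725 m/s


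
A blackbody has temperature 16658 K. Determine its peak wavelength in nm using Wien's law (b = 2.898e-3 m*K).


lam_max = b / T = 2.898e-3 / 16658 = 1.740e-07 m = 173.9705 nm

173.9705 nm


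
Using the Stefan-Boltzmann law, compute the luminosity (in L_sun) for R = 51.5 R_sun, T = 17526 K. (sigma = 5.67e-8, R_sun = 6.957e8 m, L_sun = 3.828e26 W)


R = 51.5 * 6.957e8 m = 3.582855e+10 m. L = 4*pi*R^2*sigma*T^4 = 4*pi*(3.582855e+10)^2 * 5.67e-8 * 17526^4 = 8.629440073e+31 W. L/L_sun = 8.629440073e+31 / 3.828e26 = 225429.469

225429.469 L_sun


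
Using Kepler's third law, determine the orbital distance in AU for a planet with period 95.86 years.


a = P^(2/3) = 95.86^(2/3) = 20.9455

20.9455 AU


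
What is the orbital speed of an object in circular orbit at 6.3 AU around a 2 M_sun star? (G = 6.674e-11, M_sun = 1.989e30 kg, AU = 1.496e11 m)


v = sqrt(GM/r) = sqrt(6.674e-11 * 3.978e+30 / 9.425e+11) = 16783.7661

16783.7661 m/s


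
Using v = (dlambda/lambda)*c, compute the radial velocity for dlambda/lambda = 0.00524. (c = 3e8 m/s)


v = (dlambda/lambda) * c = 0.00524 * 3e8 = 1.572e+06

1.572e+06 m/s


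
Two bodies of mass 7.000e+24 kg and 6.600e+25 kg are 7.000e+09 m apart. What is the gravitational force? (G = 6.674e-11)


F = G*m1*m2/r^2 = 6.674e-11 * 7.000e+24 * 6.600e+25 / (7.000e+09)^2 = 6.674e-11 * 4.620e+50 / 4.900e+19 = 6.293e+20

6.293e+20 N


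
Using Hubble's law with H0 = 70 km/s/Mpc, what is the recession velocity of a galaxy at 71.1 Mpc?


v = H0 * d = 70 * 71.1 = 4977.0

4977.0 km/s


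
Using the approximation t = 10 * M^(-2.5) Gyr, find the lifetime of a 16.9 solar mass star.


t = 10 * M^(-2.5) = 10 * 16.9^(-2.5) = 0.0085

0.0085 Gyr


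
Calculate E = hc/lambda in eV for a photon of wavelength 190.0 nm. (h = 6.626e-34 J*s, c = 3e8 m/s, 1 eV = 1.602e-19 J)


E = hc/lambda = 6.626e-34 * 3e8 / 1.900e-07 = 1.046e-18 J = 6.5307 eV

6.5307 eV


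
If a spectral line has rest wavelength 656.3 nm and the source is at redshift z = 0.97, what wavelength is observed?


lam_obs = lam_emit * (1 + z) = 656.3 * (1 + 0.97) = 1292.911

1292.911 nm


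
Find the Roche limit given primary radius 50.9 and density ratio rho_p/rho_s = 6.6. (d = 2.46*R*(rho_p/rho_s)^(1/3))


d_Roche = 2.46 * 50.9 * 6.6^(1/3) = 234.8736

234.8736


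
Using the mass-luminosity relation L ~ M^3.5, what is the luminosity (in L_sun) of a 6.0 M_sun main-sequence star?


L/L_sun = (M/M_sun)^3.5 = 6.0^3.5 = 529.0898

529.0898 L_sun


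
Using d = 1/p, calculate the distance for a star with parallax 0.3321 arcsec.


d = 1/p = 1/0.3321 = 3.0111

3.0111 pc


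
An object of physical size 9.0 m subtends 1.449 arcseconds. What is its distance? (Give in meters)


D = size / theta_rad, theta_rad = 1.449 * pi/(180*3600) = 7.025e-06, D = 1.281e+06

1.281e+06 m


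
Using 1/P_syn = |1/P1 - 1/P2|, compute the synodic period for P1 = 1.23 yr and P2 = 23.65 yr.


1/P_syn = |1/P1 - 1/P2| = |1/1.23 - 1/23.65| => P_syn = 1.2975

1.2975 years


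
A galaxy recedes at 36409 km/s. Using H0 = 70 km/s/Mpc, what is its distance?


d = v / H0 = 36409 / 70 = 520.1286

520.1286 Mpc


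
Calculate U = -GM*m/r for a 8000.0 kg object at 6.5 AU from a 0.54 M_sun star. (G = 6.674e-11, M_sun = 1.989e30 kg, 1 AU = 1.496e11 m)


M = 0.54 * 1.989e30 kg = 1.07406e+30 kg; r = 6.5 AU * 1.496e11 m/AU = 9.724e+11 m. U = -GM*m/r = -(6.674e-11 * 1.07406e+30 * 8000.0) / 9.724e+11 = -5.897e+11

-5.897e+11 J


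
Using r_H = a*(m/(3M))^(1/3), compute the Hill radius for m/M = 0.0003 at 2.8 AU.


r_H = a * (m/3M)^(1/3) = 2.8 * (0.0003/3)^(1/3) = 0.13

0.13 AU


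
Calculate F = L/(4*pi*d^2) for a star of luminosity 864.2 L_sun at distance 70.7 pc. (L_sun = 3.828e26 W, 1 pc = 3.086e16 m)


F = L / (4*pi*d^2) = 3.308e+29 / (4*pi*(2.182e+18)^2) = 5.530e-09

5.530e-09 W/m^2


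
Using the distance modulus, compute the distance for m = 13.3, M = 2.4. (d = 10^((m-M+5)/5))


d = 10^((m - M + 5)/5) = 10^((13.3 - 2.4 + 5)/5) = 1513.5612

1513.5612 pc


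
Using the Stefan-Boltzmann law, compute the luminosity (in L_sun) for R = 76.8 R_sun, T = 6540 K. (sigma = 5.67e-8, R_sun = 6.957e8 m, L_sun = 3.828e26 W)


R = 76.8 * 6.957e8 m = 5.342976e+10 m. L = 4*pi*R^2*sigma*T^4 = 4*pi*(5.342976e+10)^2 * 5.67e-8 * 6540^4 = 3.721091618e+30 W. L/L_sun = 3.721091618e+30 / 3.828e26 = 9720.72

9720.72 L_sun


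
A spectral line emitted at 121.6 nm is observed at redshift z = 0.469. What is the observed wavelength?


lam_obs = lam_emit * (1 + z) = 121.6 * (1 + 0.469) = 178.6304

178.6304 nm


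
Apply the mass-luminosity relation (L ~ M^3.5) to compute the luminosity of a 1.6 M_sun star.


L/L_sun = (M/M_sun)^3.5 = 1.6^3.5 = 5.1811

5.1811 L_sun


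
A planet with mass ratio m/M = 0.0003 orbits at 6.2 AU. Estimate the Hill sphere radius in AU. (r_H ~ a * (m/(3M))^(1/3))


r_H = a * (m/3M)^(1/3) = 6.2 * (0.0003/3)^(1/3) = 0.2878

0.2878 AU


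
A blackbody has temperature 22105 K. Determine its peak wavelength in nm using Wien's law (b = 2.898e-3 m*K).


lam_max = b / T = 2.898e-3 / 22105 = 1.311e-07 m = 131.1016 nm

131.1016 nm


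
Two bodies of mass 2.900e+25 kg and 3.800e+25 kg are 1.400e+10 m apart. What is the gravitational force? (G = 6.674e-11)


F = G*m1*m2/r^2 = 6.674e-11 * 2.900e+25 * 3.800e+25 / (1.400e+10)^2 = 6.674e-11 * 1.102e+51 / 1.960e+20 = 3.752e+20

3.752e+20 N


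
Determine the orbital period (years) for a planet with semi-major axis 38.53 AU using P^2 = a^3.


P = a^(3/2) = 38.53^1.5 = 239.1655

239.1655 years


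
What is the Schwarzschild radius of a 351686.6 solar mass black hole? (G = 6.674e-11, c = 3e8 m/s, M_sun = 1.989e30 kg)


M = 351686.6 * 1.989e30 kg = 6.995046474e+35 kg. rs = 2GM/c^2 = 2 * 6.674e-11 * 6.995046474e+35 / (3e8)^2 = 1.037e+09

1.037e+09 m


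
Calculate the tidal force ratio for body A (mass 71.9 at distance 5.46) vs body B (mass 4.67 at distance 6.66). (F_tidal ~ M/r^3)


Ratio = (M1/r1^3) / (M2/r2^3) = (71.9/5.46^3) / (4.67/6.66^3) = 27.942

27.942


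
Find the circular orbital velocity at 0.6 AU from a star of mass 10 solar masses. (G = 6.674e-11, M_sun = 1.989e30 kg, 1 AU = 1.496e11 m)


v = sqrt(GM/r) = sqrt(6.674e-11 * 1.989e+31 / 8.976e+10) = 121609.939

121609.939 m/s


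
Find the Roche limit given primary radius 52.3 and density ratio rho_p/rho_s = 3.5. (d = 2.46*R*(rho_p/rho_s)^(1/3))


d_Roche = 2.46 * 52.3 * 3.5^(1/3) = 195.3407

195.3407


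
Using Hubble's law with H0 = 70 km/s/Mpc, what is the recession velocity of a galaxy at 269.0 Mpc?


v = H0 * d = 70 * 269.0 = 18830.0

18830.0 km/s


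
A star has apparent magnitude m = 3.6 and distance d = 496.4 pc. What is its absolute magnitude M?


M = m - 5*log10(d) + 5 = 3.6 - 5*log10(496.4) + 5 = -4.8792

-4.8792


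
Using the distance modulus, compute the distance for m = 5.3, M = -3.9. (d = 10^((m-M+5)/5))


d = 10^((m - M + 5)/5) = 10^((5.3 - -3.9 + 5)/5) = 691.831

691.831 pc


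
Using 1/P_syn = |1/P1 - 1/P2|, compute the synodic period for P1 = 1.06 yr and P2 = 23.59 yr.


1/P_syn = |1/P1 - 1/P2| = |1/1.06 - 1/23.59| => P_syn = 1.1099

1.1099 years


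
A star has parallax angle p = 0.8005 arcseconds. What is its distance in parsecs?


d = 1/p = 1/0.8005 = 1.2492

1.2492 pc


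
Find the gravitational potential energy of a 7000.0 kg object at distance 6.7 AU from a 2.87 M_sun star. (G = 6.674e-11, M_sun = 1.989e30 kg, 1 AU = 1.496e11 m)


M = 2.87 * 1.989e30 kg = 5.70843e+30 kg; r = 6.7 AU * 1.496e11 m/AU = 1.00232e+12 m. U = -GM*m/r = -(6.674e-11 * 5.70843e+30 * 7000.0) / 1.00232e+12 = -2.661e+12

-2.661e+12 J


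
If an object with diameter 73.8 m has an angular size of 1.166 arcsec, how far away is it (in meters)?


D = size / theta_rad, theta_rad = 1.166 * pi/(180*3600) = 5.653e-06, D = 1.306e+07

1.306e+07 m


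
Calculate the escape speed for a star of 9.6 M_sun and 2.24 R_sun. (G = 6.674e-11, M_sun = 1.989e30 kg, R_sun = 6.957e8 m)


M = 9.6 * 1.989e30 kg = 1.90944e+31 kg; R = 2.24 * 6.957e8 m = 1.558368e+09 m. v_esc = sqrt(2GM/R) = sqrt(2 * 6.674e-11 * 1.90944e+31 / 1.558368e+09) = 1.279e+06

1.279e+06 m/s


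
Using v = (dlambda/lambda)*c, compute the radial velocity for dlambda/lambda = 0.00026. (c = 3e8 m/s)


v = (dlambda/lambda) * c = 0.00026 * 3e8 = 78000.0

78000.0 m/s


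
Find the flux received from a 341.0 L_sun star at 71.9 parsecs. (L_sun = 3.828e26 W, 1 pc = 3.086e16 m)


F = L / (4*pi*d^2) = 1.305e+29 / (4*pi*(2.219e+18)^2) = 2.110e-09

2.110e-09 W/m^2


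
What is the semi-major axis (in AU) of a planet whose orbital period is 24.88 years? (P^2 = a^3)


a = P^(2/3) = 24.88^(2/3) = 8.5225

8.5225 AU


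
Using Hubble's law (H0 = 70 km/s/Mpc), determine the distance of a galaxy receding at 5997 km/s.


d = v / H0 = 5997 / 70 = 85.6714

85.6714 Mpc


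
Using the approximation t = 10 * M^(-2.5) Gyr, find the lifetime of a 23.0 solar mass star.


t = 10 * M^(-2.5) = 10 * 23.0^(-2.5) = 0.0039

0.0039 Gyr


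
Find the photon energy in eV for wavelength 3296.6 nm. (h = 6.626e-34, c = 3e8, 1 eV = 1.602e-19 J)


E = hc/lambda = 6.626e-34 * 3e8 / 3.297e-06 = 6.030e-20 J = 0.3764 eV

0.3764 eV


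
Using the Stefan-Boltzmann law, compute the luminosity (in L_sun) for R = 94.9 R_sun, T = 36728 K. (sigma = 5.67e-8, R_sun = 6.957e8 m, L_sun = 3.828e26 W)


R = 94.9 * 6.957e8 m = 6.602193e+10 m. L = 4*pi*R^2*sigma*T^4 = 4*pi*(6.602193e+10)^2 * 5.67e-8 * 36728^4 = 5.651431572e+33 W. L/L_sun = 5.651431572e+33 / 3.828e26 = 1.476e+07

1.476e+07 L_sun


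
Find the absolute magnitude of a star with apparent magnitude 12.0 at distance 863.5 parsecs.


M = m - 5*log10(d) + 5 = 12.0 - 5*log10(863.5) + 5 = 2.3187

2.3187


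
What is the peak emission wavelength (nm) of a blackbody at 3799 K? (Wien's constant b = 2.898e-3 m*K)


lam_max = b / T = 2.898e-3 / 3799 = 7.628e-07 m = 762.8323 nm

762.8323 nm


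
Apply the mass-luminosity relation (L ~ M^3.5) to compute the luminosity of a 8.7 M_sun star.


L/L_sun = (M/M_sun)^3.5 = 8.7^3.5 = 1942.3048

1942.3048 L_sun


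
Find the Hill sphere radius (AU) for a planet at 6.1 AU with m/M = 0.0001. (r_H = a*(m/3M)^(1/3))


r_H = a * (m/3M)^(1/3) = 6.1 * (0.0001/3)^(1/3) = 0.1963

0.1963 AU


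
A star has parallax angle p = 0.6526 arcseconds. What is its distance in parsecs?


d = 1/p = 1/0.6526 = 1.5323

1.5323 pc


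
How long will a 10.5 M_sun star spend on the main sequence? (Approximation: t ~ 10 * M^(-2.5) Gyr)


t = 10 * M^(-2.5) = 10 * 10.5^(-2.5) = 0.028

0.028 Gyr


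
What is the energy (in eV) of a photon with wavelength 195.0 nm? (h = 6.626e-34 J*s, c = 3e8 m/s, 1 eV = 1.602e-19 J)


E = hc/lambda = 6.626e-34 * 3e8 / 1.950e-07 = 1.019e-18 J = 6.3632 eV

6.3632 eV


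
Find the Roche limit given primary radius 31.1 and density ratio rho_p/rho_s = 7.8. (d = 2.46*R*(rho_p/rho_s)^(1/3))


d_Roche = 2.46 * 31.1 * 7.8^(1/3) = 151.7261

151.7261


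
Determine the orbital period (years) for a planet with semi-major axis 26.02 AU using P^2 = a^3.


P = a^(3/2) = 26.02^1.5 = 132.7275

132.7275 years


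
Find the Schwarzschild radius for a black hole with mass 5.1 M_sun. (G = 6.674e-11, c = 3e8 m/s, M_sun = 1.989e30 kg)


M = 5.1 * 1.989e30 kg = 1.01439e+31 kg. rs = 2GM/c^2 = 2 * 6.674e-11 * 1.01439e+31 / (3e8)^2 = 15044.5308

15044.5308 m


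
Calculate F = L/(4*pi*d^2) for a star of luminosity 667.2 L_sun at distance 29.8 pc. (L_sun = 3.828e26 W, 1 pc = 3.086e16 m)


F = L / (4*pi*d^2) = 2.554e+29 / (4*pi*(9.196e+17)^2) = 2.403e-08

2.403e-08 W/m^2


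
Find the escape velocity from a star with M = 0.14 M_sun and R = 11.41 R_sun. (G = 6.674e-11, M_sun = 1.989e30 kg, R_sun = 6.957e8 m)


M = 0.14 * 1.989e30 kg = 2.7846e+29 kg; R = 11.41 * 6.957e8 m = 7.937937e+09 m. v_esc = sqrt(2GM/R) = sqrt(2 * 6.674e-11 * 2.7846e+29 / 7.937937e+09) = 68428.2896

68428.2896 m/s


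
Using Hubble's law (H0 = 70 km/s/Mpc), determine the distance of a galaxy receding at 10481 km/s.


d = v / H0 = 10481 / 70 = 149.7286

149.7286 Mpc


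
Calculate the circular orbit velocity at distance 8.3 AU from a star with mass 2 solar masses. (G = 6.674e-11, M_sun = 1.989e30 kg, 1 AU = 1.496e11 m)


v = sqrt(GM/r) = sqrt(6.674e-11 * 3.978e+30 / 1.242e+12) = 14622.4669

14622.4669 m/s


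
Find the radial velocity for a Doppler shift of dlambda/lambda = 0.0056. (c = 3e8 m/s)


v = (dlambda/lambda) * c = 0.0056 * 3e8 = 1.680e+06

1.680e+06 m/s


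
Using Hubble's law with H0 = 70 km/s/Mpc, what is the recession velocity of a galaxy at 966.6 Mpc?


v = H0 * d = 70 * 966.6 = 67662.0

67662.0 km/s


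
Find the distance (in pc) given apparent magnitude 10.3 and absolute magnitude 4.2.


d = 10^((m - M + 5)/5) = 10^((10.3 - 4.2 + 5)/5) = 165.9587

165.9587 pc


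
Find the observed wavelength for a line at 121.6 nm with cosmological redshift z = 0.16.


lam_obs = lam_emit * (1 + z) = 121.6 * (1 + 0.16) = 141.056

141.056 nm


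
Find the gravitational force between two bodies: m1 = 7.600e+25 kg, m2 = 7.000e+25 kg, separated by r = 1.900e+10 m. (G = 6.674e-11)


F = G*m1*m2/r^2 = 6.674e-11 * 7.600e+25 * 7.000e+25 / (1.900e+10)^2 = 6.674e-11 * 5.320e+51 / 3.610e+20 = 9.835e+20

9.835e+20 N


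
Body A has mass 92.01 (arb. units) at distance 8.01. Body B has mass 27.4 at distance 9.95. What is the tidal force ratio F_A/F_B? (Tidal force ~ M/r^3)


Ratio = (M1/r1^3) / (M2/r2^3) = (92.01/8.01^3) / (27.4/9.95^3) = 6.4366

6.4366


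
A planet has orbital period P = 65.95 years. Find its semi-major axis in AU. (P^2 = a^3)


a = P^(2/3) = 65.95^(2/3) = 16.3234

16.3234 AU


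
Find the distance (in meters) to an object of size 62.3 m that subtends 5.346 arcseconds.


D = size / theta_rad, theta_rad = 5.346 * pi/(180*3600) = 2.592e-05, D = 2.404e+06

2.404e+06 m


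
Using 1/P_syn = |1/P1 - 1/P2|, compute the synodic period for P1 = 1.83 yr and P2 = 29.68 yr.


1/P_syn = |1/P1 - 1/P2| = |1/1.83 - 1/29.68| => P_syn = 1.9502

1.9502 years


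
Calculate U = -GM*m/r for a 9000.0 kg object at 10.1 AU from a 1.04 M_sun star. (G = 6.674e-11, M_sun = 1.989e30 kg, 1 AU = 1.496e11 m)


M = 1.04 * 1.989e30 kg = 2.06856e+30 kg; r = 10.1 AU * 1.496e11 m/AU = 1.51096e+12 m. U = -GM*m/r = -(6.674e-11 * 2.06856e+30 * 9000.0) / 1.51096e+12 = -8.223e+11

-8.223e+11 J


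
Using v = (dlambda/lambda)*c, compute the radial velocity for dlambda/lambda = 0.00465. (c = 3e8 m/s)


v = (dlambda/lambda) * c = 0.00465 * 3e8 = 1.395e+06

1.395e+06 m/s


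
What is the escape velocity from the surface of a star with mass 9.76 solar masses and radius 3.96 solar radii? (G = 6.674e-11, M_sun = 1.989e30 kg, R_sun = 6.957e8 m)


M = 9.76 * 1.989e30 kg = 1.941264e+31 kg; R = 3.96 * 6.957e8 m = 2.754972e+09 m. v_esc = sqrt(2GM/R) = sqrt(2 * 6.674e-11 * 1.941264e+31 / 2.754972e+09) = 969821.4932

969821.4932 m/s


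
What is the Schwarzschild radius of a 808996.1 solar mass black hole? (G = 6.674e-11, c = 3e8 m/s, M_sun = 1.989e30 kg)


M = 808996.1 * 1.989e30 kg = 1.609093243e+36 kg. rs = 2GM/c^2 = 2 * 6.674e-11 * 1.609093243e+36 / (3e8)^2 = 2.386e+09

2.386e+09 m


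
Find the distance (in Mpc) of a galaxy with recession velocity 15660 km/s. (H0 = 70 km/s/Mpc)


d = v / H0 = 15660 / 70 = 223.7143

223.7143 Mpc


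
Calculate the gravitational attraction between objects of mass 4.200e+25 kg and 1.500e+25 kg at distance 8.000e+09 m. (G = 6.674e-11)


F = G*m1*m2/r^2 = 6.674e-11 * 4.200e+25 * 1.500e+25 / (8.000e+09)^2 = 6.674e-11 * 6.300e+50 / 6.400e+19 = 6.570e+20

6.570e+20 N


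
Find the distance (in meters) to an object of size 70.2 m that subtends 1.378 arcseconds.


D = size / theta_rad, theta_rad = 1.378 * pi/(180*3600) = 6.681e-06, D = 1.051e+07

1.051e+07 m


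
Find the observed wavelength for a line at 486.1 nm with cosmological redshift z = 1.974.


lam_obs = lam_emit * (1 + z) = 486.1 * (1 + 1.974) = 1445.6614

1445.6614 nm


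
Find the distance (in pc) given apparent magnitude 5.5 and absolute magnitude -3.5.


d = 10^((m - M + 5)/5) = 10^((5.5 - -3.5 + 5)/5) = 630.9573

630.9573 pc


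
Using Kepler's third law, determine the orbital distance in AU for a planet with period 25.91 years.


a = P^(2/3) = 25.91^(2/3) = 8.7561

8.7561 AU


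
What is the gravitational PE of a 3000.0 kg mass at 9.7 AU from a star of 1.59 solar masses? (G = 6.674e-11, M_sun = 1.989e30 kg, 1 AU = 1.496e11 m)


M = 1.59 * 1.989e30 kg = 3.16251e+30 kg; r = 9.7 AU * 1.496e11 m/AU = 1.45112e+12 m. U = -GM*m/r = -(6.674e-11 * 3.16251e+30 * 3000.0) / 1.45112e+12 = -4.364e+11

-4.364e+11 J


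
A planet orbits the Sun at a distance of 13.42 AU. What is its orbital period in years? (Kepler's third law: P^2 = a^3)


P = a^(3/2) = 13.42^1.5 = 49.1619

49.1619 years


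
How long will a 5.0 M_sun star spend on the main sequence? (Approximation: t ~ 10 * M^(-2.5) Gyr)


t = 10 * M^(-2.5) = 10 * 5.0^(-2.5) = 0.1789

0.1789 Gyr


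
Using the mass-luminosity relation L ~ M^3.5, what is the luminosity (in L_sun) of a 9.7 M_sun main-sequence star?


L/L_sun = (M/M_sun)^3.5 = 9.7^3.5 = 2842.5039

2842.5039 L_sun


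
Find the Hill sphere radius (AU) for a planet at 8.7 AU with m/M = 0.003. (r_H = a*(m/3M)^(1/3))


r_H = a * (m/3M)^(1/3) = 8.7 * (0.003/3)^(1/3) = 0.87

0.87 AU


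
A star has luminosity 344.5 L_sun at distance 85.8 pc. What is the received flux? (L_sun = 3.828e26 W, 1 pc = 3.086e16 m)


F = L / (4*pi*d^2) = 1.319e+29 / (4*pi*(2.648e+18)^2) = 1.497e-09

1.497e-09 W/m^2


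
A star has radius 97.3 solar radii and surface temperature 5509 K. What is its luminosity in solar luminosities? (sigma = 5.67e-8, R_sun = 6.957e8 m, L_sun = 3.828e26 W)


R = 97.3 * 6.957e8 m = 6.769161e+10 m. L = 4*pi*R^2*sigma*T^4 = 4*pi*(6.769161e+10)^2 * 5.67e-8 * 5509^4 = 3.007140361e+30 W. L/L_sun = 3.007140361e+30 / 3.828e26 = 7855.6436

7855.6436 L_sun


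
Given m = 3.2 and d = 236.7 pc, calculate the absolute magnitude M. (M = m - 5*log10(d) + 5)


M = m - 5*log10(d) + 5 = 3.2 - 5*log10(236.7) + 5 = -3.671

-3.671


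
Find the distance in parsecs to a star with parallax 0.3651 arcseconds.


d = 1/p = 1/0.3651 = 2.739

2.739 pc


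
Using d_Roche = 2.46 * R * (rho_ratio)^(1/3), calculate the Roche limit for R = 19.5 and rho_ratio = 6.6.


d_Roche = 2.46 * 19.5 * 6.6^(1/3) = 89.981

89.981


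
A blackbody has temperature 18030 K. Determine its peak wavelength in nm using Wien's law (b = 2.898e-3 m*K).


lam_max = b / T = 2.898e-3 / 18030 = 1.607e-07 m = 160.7321 nm

160.7321 nm


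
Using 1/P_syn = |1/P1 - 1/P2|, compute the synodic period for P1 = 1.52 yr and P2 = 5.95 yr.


1/P_syn = |1/P1 - 1/P2| = |1/1.52 - 1/5.95| => P_syn = 2.0415

2.0415 years


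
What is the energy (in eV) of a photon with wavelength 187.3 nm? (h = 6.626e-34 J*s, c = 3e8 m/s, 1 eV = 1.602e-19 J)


E = hc/lambda = 6.626e-34 * 3e8 / 1.873e-07 = 1.061e-18 J = 6.6248 eV

6.6248 eV


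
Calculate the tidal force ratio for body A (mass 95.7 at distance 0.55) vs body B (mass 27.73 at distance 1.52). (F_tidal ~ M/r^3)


Ratio = (M1/r1^3) / (M2/r2^3) = (95.7/0.55^3) / (27.73/1.52^3) = 72.8458

72.8458


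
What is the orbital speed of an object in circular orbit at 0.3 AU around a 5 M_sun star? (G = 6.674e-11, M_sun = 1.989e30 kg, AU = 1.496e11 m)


v = sqrt(GM/r) = sqrt(6.674e-11 * 9.945e+30 / 4.488e+10) = 121609.939

121609.939 m/s


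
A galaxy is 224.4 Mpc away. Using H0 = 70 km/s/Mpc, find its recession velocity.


v = H0 * d = 70 * 224.4 = 15708.0

15708.0 km/s


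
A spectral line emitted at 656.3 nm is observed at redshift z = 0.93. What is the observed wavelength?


lam_obs = lam_emit * (1 + z) = 656.3 * (1 + 0.93) = 1266.659

1266.659 nm


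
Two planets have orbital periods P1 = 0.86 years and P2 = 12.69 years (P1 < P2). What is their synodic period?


1/P_syn = |1/P1 - 1/P2| = |1/0.86 - 1/12.69| => P_syn = 0.9225

0.9225 years


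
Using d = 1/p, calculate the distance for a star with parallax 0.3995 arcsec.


d = 1/p = 1/0.3995 = 2.5031

2.5031 pc


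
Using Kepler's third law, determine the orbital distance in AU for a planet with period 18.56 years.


a = P^(2/3) = 18.56^(2/3) = 7.01

7.01 AU


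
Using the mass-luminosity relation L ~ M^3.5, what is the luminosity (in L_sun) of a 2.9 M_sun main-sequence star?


L/L_sun = (M/M_sun)^3.5 = 2.9^3.5 = 41.533

41.533 L_sun


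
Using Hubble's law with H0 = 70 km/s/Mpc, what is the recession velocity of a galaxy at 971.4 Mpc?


v = H0 * d = 70 * 971.4 = 67998.0

67998.0 km/s
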